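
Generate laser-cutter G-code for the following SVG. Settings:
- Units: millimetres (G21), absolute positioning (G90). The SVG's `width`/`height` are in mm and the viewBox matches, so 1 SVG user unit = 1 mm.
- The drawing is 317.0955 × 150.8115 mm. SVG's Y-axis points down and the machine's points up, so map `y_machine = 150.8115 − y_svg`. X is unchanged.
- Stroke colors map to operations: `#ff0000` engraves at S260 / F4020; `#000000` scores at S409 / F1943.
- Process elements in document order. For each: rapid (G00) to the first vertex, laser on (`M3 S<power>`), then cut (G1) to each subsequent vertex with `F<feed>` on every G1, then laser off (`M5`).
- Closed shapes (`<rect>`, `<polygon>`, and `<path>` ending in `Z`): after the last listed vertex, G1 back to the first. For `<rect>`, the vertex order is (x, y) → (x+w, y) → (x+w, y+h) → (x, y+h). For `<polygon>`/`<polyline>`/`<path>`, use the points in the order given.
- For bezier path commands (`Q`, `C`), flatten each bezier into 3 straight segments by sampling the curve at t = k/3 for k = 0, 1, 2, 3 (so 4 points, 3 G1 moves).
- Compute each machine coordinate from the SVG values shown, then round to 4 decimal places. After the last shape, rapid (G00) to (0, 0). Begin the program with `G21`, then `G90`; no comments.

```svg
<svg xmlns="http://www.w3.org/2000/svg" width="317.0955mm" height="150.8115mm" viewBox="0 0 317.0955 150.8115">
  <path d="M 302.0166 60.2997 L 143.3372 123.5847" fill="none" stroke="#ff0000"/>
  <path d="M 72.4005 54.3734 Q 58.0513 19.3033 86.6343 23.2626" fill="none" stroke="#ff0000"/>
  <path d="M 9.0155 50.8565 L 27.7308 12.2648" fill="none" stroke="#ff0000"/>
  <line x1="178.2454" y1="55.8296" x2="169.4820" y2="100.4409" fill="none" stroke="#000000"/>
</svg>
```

G21
G90
G00 X302.0166 Y90.5118
M3 S260
G1 X143.3372 Y27.2268 F4020
M5
G00 X72.4005 Y96.4381
M3 S260
G1 X67.6046 Y115.4816 F4020
G1 X72.3492 Y125.8518 F4020
G1 X86.6343 Y127.5489 F4020
M5
G00 X9.0155 Y99.9550
M3 S260
G1 X27.7308 Y138.5467 F4020
M5
G00 X178.2454 Y94.9819
M3 S409
G1 X169.4820 Y50.3706 F1943
M5
G00 X0.0000 Y0.0000

Since the viewBox matches the mm dimensions, user units are millimetres directly. The only transform is the Y-flip y_m = 150.8115 − y_svg.

Shape 1 is a line segment drawn with `<path>`. Its stroke #ff0000 means engrave at S260, F4020. After flipping Y the toolpath is (302.0166,90.5118) → (143.3372,27.2268).

Shape 2 is a quadratic bezier drawn with `<path>`. Its stroke #ff0000 means engrave at S260, F4020. After flipping Y the toolpath is (72.4005,96.4381) → (67.6046,115.4816) → (72.3492,125.8518) → (86.6343,127.5489).

Shape 3 is a line segment drawn with `<path>`. Its stroke #ff0000 means engrave at S260, F4020. After flipping Y the toolpath is (9.0155,99.9550) → (27.7308,138.5467).

Shape 4 is a line segment drawn with `<line>`. Its stroke #000000 means score at S409, F1943. After flipping Y the toolpath is (178.2454,94.9819) → (169.4820,50.3706).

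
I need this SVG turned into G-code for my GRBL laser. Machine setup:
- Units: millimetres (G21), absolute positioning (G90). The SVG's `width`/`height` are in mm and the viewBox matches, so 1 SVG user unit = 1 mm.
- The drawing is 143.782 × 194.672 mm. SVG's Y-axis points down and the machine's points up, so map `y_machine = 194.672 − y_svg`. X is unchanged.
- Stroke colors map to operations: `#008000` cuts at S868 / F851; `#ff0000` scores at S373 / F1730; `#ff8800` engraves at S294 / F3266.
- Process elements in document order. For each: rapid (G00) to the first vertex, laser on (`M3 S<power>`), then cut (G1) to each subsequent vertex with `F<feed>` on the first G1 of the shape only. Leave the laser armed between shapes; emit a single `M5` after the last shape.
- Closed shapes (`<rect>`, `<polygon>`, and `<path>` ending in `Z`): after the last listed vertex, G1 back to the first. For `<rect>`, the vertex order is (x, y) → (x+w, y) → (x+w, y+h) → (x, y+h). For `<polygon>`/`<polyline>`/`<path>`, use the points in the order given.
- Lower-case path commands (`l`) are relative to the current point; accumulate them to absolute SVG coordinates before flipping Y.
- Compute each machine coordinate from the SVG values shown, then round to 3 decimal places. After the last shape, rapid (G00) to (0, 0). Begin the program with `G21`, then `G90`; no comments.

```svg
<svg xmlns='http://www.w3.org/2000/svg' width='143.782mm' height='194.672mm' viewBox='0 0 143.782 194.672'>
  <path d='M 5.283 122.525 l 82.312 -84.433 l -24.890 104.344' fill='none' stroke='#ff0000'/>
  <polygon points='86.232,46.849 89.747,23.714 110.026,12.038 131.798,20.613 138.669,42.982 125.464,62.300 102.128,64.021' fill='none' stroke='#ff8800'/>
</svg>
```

1 u = 1 mm; y_m = 194.672 − y.

[1] `<path>` open polyline, #ff0000→score S373 F1730: (5.283,72.147) → (87.595,156.580) → (62.705,52.236)

[2] `<polygon>` regular polygon, #ff8800→engrave S294 F3266: (86.232,147.823) → (89.747,170.958) → (110.026,182.634) → (131.798,174.059) → (138.669,151.690) → (125.464,132.372) → (102.128,130.651) → (86.232,147.823) (closed)

G21
G90
G00 X5.283 Y72.147
M3 S373
G1 X87.595 Y156.580 F1730
G1 X62.705 Y52.236
G00 X86.232 Y147.823
M3 S294
G1 X89.747 Y170.958 F3266
G1 X110.026 Y182.634
G1 X131.798 Y174.059
G1 X138.669 Y151.690
G1 X125.464 Y132.372
G1 X102.128 Y130.651
G1 X86.232 Y147.823
M5
G00 X0.000 Y0.000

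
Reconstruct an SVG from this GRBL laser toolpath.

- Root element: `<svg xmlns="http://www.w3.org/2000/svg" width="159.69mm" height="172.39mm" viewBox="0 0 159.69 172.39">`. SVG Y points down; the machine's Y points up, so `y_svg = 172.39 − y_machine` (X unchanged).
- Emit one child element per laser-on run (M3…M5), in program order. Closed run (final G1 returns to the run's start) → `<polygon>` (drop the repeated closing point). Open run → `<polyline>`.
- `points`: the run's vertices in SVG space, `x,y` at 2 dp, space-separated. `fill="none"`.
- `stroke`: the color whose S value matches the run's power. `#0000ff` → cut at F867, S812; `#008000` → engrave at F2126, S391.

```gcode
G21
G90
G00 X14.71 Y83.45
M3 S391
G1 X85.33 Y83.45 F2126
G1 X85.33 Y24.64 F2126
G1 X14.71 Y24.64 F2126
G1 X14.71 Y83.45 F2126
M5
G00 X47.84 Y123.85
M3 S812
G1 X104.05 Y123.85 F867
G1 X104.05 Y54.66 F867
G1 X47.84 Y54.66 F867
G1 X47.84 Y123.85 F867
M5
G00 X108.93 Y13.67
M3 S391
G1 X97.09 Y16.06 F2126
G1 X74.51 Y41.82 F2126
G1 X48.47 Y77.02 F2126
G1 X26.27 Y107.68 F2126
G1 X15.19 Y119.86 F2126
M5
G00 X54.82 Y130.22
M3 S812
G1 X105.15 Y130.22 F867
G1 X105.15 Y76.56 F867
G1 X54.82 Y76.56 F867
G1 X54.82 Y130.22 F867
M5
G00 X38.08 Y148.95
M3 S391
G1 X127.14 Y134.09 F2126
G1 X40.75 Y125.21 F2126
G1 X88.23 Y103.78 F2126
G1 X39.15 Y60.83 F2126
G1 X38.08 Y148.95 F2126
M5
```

y_svg = 172.39 − y_m.

[1] S391→`#008000` (engrave); closed run; points: 14.71,88.94 85.33,88.94 85.33,147.75 14.71,147.75

[2] S812→`#0000ff` (cut); closed run; points: 47.84,48.54 104.05,48.54 104.05,117.73 47.84,117.73

[3] S391→`#008000` (engrave); open run; points: 108.93,158.72 97.09,156.33 74.51,130.57 48.47,95.37 26.27,64.71 15.19,52.53

[4] S812→`#0000ff` (cut); closed run; points: 54.82,42.17 105.15,42.17 105.15,95.83 54.82,95.83

[5] S391→`#008000` (engrave); closed run; points: 38.08,23.44 127.14,38.30 40.75,47.18 88.23,68.61 39.15,111.56

<svg xmlns="http://www.w3.org/2000/svg" width="159.69mm" height="172.39mm" viewBox="0 0 159.69 172.39">
  <polygon points="14.71,88.94 85.33,88.94 85.33,147.75 14.71,147.75" fill="none" stroke="#008000"/>
  <polygon points="47.84,48.54 104.05,48.54 104.05,117.73 47.84,117.73" fill="none" stroke="#0000ff"/>
  <polyline points="108.93,158.72 97.09,156.33 74.51,130.57 48.47,95.37 26.27,64.71 15.19,52.53" fill="none" stroke="#008000"/>
  <polygon points="54.82,42.17 105.15,42.17 105.15,95.83 54.82,95.83" fill="none" stroke="#0000ff"/>
  <polygon points="38.08,23.44 127.14,38.30 40.75,47.18 88.23,68.61 39.15,111.56" fill="none" stroke="#008000"/>
</svg>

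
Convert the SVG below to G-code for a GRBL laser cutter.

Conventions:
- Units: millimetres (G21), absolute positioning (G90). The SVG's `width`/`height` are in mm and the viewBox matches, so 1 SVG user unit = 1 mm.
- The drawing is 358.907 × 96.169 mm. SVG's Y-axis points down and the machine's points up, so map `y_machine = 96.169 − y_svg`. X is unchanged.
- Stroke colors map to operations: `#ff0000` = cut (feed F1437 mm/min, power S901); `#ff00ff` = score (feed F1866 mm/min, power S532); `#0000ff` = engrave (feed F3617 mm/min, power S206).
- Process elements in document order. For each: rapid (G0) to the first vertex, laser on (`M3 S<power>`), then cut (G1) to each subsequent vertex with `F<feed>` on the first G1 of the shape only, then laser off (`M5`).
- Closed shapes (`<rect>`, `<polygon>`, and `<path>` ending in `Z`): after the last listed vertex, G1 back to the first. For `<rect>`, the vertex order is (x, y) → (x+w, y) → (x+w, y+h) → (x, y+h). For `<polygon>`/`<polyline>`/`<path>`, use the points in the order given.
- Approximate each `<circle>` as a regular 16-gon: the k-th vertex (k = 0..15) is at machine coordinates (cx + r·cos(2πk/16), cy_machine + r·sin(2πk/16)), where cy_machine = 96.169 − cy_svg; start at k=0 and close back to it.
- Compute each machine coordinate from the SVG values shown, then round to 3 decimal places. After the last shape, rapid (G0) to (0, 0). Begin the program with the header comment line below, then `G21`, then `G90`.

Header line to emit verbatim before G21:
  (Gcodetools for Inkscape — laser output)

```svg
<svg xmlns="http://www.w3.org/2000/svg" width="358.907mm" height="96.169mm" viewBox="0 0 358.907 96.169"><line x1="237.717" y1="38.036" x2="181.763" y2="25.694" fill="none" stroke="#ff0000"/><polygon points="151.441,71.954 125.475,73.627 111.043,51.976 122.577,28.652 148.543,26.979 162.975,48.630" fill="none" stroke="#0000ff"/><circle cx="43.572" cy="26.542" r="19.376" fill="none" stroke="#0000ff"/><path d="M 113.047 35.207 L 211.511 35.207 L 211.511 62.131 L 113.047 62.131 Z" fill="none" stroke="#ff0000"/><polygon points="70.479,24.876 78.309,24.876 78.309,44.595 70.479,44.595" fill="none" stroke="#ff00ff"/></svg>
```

(Gcodetools for Inkscape — laser output)
G21
G90
G0 X237.717 Y58.133
M3 S901
G1 X181.763 Y70.475 F1437
M5
G0 X151.441 Y24.215
M3 S206
G1 X125.475 Y22.542 F3617
G1 X111.043 Y44.193
G1 X122.577 Y67.517
G1 X148.543 Y69.190
G1 X162.975 Y47.539
G1 X151.441 Y24.215
M5
G0 X62.948 Y69.627
M3 S206
G1 X61.473 Y77.042 F3617
G1 X57.273 Y83.328
G1 X50.987 Y87.528
G1 X43.572 Y89.003
G1 X36.157 Y87.528
G1 X29.871 Y83.328
G1 X25.671 Y77.042
G1 X24.196 Y69.627
G1 X25.671 Y62.212
G1 X29.871 Y55.926
G1 X36.157 Y51.726
G1 X43.572 Y50.251
G1 X50.987 Y51.726
G1 X57.273 Y55.926
G1 X61.473 Y62.212
G1 X62.948 Y69.627
M5
G0 X113.047 Y60.962
M3 S901
G1 X211.511 Y60.962 F1437
G1 X211.511 Y34.038
G1 X113.047 Y34.038
G1 X113.047 Y60.962
M5
G0 X70.479 Y71.293
M3 S532
G1 X78.309 Y71.293 F1866
G1 X78.309 Y51.574
G1 X70.479 Y51.574
G1 X70.479 Y71.293
M5
G0 X0.000 Y0.000

1 u = 1 mm; y_m = 96.169 − y.

[1] `<line>` line segment, #ff0000→cut S901 F1437: (237.717,58.133) → (181.763,70.475)

[2] `<polygon>` regular polygon, #0000ff→engrave S206 F3617: (151.441,24.215) → (125.475,22.542) → (111.043,44.193) → (122.577,67.517) → (148.543,69.190) → (162.975,47.539) → (151.441,24.215) (closed)

[3] `<circle>` circle, #0000ff→engrave S206 F3617: (62.948,69.627) → (61.473,77.042) → (57.273,83.328) → (50.987,87.528) → (43.572,89.003) → (36.157,87.528) → (29.871,83.328) → (25.671,77.042) → (24.196,69.627) → (25.671,62.212) → (29.871,55.926) → (36.157,51.726) → (43.572,50.251) → (50.987,51.726) → (57.273,55.926) → (61.473,62.212) → (62.948,69.627) (closed)

[4] `<path>` rectangle, #ff0000→cut S901 F1437: (113.047,60.962) → (211.511,60.962) → (211.511,34.038) → (113.047,34.038) → (113.047,60.962) (closed)

[5] `<polygon>` rectangle, #ff00ff→score S532 F1866: (70.479,71.293) → (78.309,71.293) → (78.309,51.574) → (70.479,51.574) → (70.479,71.293) (closed)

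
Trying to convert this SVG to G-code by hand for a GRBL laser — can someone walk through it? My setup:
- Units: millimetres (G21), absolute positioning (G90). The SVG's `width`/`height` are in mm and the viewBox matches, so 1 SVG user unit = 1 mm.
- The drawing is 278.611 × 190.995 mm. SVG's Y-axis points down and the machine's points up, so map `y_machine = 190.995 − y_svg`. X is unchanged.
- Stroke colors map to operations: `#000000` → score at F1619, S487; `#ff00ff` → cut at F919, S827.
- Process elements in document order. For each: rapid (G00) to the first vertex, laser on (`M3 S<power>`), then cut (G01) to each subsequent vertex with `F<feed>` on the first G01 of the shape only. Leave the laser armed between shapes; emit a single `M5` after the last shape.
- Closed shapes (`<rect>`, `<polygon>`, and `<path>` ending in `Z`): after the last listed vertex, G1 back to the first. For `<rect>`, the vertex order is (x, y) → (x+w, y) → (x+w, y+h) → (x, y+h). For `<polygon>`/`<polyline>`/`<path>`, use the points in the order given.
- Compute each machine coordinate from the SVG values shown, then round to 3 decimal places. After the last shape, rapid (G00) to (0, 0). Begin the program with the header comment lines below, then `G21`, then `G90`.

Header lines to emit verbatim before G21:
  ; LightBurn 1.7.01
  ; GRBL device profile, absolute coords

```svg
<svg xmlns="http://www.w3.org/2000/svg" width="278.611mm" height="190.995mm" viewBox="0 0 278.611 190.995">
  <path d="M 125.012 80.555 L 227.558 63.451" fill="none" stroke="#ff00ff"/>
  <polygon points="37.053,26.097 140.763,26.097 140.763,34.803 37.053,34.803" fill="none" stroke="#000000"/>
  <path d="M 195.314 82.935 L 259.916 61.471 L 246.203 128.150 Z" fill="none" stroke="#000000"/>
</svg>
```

; LightBurn 1.7.01
; GRBL device profile, absolute coords
G21
G90
G00 X125.012 Y110.440
M3 S827
G01 X227.558 Y127.544 F919
G00 X37.053 Y164.898
M3 S487
G01 X140.763 Y164.898 F1619
G01 X140.763 Y156.192
G01 X37.053 Y156.192
G01 X37.053 Y164.898
G00 X195.314 Y108.060
M3 S487
G01 X259.916 Y129.524 F1619
G01 X246.203 Y62.845
G01 X195.314 Y108.060
M5
G00 X0.000 Y0.000

viewBox `0 0 278.611 190.995` with mm width/height → 1 unit = 1 mm. Flip: y_m = 190.995 − y_svg.

**Shape 1** — `<path>` line segment, stroke `#ff00ff` → cut (S827, F919). Machine vertices: (125.012,110.440) → (227.558,127.544). Open path.

**Shape 2** — `<polygon>` rectangle, stroke `#000000` → score (S487, F1619). Machine vertices: (37.053,164.898) → (140.763,164.898) → (140.763,156.192) → (37.053,156.192) → (37.053,164.898). Closed: final G1 returns to the first vertex.

**Shape 3** — `<path>` regular polygon, stroke `#000000` → score (S487, F1619). Machine vertices: (195.314,108.060) → (259.916,129.524) → (246.203,62.845) → (195.314,108.060). Closed: final G1 returns to the first vertex.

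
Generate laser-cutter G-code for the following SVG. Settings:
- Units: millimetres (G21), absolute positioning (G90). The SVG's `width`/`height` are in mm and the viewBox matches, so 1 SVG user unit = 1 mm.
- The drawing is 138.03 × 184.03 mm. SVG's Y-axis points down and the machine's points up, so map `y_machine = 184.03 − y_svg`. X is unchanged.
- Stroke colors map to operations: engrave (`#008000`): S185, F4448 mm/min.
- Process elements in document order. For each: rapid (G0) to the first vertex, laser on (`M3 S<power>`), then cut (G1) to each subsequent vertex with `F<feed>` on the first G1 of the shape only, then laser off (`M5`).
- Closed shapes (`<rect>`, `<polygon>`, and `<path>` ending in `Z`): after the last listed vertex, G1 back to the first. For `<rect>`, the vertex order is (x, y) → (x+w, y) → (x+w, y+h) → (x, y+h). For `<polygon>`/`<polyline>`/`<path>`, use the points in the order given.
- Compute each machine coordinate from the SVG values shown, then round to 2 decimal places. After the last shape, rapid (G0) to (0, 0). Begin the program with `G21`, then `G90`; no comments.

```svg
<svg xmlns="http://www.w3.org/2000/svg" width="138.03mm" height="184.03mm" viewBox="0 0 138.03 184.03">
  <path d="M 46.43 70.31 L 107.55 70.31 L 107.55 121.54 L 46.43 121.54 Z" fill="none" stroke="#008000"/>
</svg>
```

Since the viewBox matches the mm dimensions, user units are millimetres directly. The only transform is the Y-flip y_m = 184.03 − y_svg.

Shape 1 is a rectangle drawn with `<path>`. Its stroke #008000 means engrave at S185, F4448. After flipping Y the toolpath is (46.43,113.72) → (107.55,113.72) → (107.55,62.49) → (46.43,62.49) → (46.43,113.72), returning to the start.

G21
G90
G0 X46.43 Y113.72
M3 S185
G1 X107.55 Y113.72 F4448
G1 X107.55 Y62.49
G1 X46.43 Y62.49
G1 X46.43 Y113.72
M5
G0 X0.00 Y0.00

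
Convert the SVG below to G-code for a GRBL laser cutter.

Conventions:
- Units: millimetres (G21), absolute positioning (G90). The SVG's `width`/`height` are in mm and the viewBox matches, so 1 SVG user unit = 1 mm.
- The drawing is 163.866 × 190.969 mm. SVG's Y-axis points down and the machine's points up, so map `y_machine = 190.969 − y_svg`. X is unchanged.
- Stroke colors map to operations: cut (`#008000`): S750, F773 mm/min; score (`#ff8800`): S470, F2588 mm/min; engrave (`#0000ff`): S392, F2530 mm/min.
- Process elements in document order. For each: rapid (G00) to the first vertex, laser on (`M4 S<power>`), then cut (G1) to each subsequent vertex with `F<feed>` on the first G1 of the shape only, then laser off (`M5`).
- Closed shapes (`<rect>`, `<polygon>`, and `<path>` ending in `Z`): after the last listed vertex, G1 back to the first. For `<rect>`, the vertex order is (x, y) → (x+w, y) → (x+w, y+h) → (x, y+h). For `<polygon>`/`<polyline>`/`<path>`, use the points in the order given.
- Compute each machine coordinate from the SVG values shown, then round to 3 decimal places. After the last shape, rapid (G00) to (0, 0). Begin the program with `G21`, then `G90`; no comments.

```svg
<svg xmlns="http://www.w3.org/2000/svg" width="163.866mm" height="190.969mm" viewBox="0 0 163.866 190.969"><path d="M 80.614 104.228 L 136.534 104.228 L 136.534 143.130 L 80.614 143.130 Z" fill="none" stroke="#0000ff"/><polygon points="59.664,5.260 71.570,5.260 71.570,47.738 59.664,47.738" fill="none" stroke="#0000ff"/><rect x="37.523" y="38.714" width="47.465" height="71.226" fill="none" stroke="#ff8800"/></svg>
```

G21
G90
G00 X80.614 Y86.741
M4 S392
G1 X136.534 Y86.741 F2530
G1 X136.534 Y47.839
G1 X80.614 Y47.839
G1 X80.614 Y86.741
M5
G00 X59.664 Y185.709
M4 S392
G1 X71.570 Y185.709 F2530
G1 X71.570 Y143.231
G1 X59.664 Y143.231
G1 X59.664 Y185.709
M5
G00 X37.523 Y152.255
M4 S470
G1 X84.988 Y152.255 F2588
G1 X84.988 Y81.029
G1 X37.523 Y81.029
G1 X37.523 Y152.255
M5
G00 X0.000 Y0.000

viewBox `0 0 163.866 190.969` with mm width/height → 1 unit = 1 mm. Flip: y_m = 190.969 − y_svg.

**Shape 1** — `<path>` rectangle, stroke `#0000ff` → engrave (S392, F2530). Machine vertices: (80.614,86.741) → (136.534,86.741) → (136.534,47.839) → (80.614,47.839) → (80.614,86.741). Closed: final G1 returns to the first vertex.

**Shape 2** — `<polygon>` rectangle, stroke `#0000ff` → engrave (S392, F2530). Machine vertices: (59.664,185.709) → (71.570,185.709) → (71.570,143.231) → (59.664,143.231) → (59.664,185.709). Closed: final G1 returns to the first vertex.

**Shape 3** — `<rect>` rectangle, stroke `#ff8800` → score (S470, F2588). Machine vertices: (37.523,152.255) → (84.988,152.255) → (84.988,81.029) → (37.523,81.029) → (37.523,152.255). Closed: final G1 returns to the first vertex.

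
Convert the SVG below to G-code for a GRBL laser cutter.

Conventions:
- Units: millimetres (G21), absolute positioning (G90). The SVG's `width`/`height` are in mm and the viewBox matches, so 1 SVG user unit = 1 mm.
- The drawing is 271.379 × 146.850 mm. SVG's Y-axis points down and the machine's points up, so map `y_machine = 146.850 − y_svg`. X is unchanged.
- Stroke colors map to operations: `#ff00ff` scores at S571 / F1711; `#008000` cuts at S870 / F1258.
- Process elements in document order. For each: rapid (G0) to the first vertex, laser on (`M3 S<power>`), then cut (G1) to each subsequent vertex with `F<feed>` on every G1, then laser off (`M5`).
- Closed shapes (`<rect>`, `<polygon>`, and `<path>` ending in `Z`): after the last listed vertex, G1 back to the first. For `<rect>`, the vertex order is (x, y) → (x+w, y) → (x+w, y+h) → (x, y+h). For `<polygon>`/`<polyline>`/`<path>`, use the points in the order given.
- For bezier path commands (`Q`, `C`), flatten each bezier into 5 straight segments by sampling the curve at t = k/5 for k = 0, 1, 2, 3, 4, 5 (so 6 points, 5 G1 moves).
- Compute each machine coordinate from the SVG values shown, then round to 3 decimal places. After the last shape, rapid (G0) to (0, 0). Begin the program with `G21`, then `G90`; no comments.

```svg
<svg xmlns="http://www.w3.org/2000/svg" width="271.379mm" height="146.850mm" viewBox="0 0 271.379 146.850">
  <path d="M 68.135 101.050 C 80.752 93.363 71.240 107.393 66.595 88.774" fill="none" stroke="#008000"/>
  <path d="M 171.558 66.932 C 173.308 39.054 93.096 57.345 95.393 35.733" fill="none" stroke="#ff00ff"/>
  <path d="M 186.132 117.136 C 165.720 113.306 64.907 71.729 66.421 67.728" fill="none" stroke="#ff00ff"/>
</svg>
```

G21
G90
G0 X68.135 Y45.800
M3 S870
G1 X73.266 Y48.241 F1258
G1 X74.381 Y48.080 F1258
G1 X72.777 Y47.925 F1258
G1 X69.750 Y50.388 F1258
G1 X66.595 Y58.076 F1258
M5
G0 X171.558 Y79.918
M3 S571
G1 X164.088 Y91.793 F1711
G1 X144.842 Y96.719 F1711
G1 X121.715 Y98.827 F1711
G1 X102.600 Y102.250 F1711
G1 X95.393 Y111.117 F1711
M5
G0 X186.132 Y29.714
M3 S571
G1 X165.699 Y35.939 F1711
G1 X134.740 Y47.608 F1711
G1 X102.027 Y61.105 F1711
G1 X76.330 Y72.815 F1711
G1 X66.421 Y79.122 F1711
M5
G0 X0.000 Y0.000

Since the viewBox matches the mm dimensions, user units are millimetres directly. The only transform is the Y-flip y_m = 146.850 − y_svg.

Shape 1 is a cubic bezier drawn with `<path>`. Its stroke #008000 means cut at S870, F1258. After flipping Y the toolpath is (68.135,45.800) → (73.266,48.241) → (74.381,48.080) → (72.777,47.925) → (69.750,50.388) → (66.595,58.076).

Shape 2 is a cubic bezier drawn with `<path>`. Its stroke #ff00ff means score at S571, F1711. After flipping Y the toolpath is (171.558,79.918) → (164.088,91.793) → (144.842,96.719) → (121.715,98.827) → (102.600,102.250) → (95.393,111.117).

Shape 3 is a cubic bezier drawn with `<path>`. Its stroke #ff00ff means score at S571, F1711. After flipping Y the toolpath is (186.132,29.714) → (165.699,35.939) → (134.740,47.608) → (102.027,61.105) → (76.330,72.815) → (66.421,79.122).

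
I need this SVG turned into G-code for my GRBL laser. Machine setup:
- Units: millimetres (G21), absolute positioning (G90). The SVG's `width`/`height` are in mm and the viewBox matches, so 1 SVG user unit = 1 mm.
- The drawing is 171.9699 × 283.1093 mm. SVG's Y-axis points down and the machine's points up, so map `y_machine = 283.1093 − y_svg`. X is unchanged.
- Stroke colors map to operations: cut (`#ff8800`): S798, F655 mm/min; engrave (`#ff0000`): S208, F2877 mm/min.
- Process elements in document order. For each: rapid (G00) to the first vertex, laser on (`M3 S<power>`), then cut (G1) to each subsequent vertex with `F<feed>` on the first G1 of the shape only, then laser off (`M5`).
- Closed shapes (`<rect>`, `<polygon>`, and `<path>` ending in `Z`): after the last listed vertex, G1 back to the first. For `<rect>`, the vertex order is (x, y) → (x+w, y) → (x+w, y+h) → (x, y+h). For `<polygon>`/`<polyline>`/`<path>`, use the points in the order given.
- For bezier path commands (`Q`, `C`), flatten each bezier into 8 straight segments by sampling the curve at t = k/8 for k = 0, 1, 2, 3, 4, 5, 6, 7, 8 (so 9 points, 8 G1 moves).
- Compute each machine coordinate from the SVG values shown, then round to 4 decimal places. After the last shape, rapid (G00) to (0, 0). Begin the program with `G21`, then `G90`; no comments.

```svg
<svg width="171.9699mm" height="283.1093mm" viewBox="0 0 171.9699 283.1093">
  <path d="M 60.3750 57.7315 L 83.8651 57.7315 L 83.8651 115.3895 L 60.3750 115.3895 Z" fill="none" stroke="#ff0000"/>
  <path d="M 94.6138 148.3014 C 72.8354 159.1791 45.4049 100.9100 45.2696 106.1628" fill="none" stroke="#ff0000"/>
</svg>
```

viewBox `0 0 171.9699 283.1093` with mm width/height → 1 unit = 1 mm. Flip: y_m = 283.1093 − y_svg.

**Shape 1** — `<path>` rectangle, stroke `#ff0000` → engrave (S208, F2877). Machine vertices: (60.3750,225.3778) → (83.8651,225.3778) → (83.8651,167.7198) → (60.3750,167.7198) → (60.3750,225.3778). Closed: final G1 returns to the first vertex.

**Shape 2** — `<path>` cubic bezier, stroke `#ff0000` → engrave (S208, F2877). Control points (SVG): P0=(94.6138,148.3014), P1=(72.8354,159.1791), P2=(45.4049,100.9100), P3=(45.2696,106.1628); sampled at t=k/8. Machine vertices: (94.6138,134.8079) → (86.2463,133.7109) → (77.7350,137.5417) → (69.4661,144.7456) → (61.8255,153.7679) → (55.1995,163.0538) → (49.9741,171.0487) → (46.5354,176.1978) → (45.2696,176.9465). Open path.

G21
G90
G00 X60.3750 Y225.3778
M3 S208
G1 X83.8651 Y225.3778 F2877
G1 X83.8651 Y167.7198
G1 X60.3750 Y167.7198
G1 X60.3750 Y225.3778
M5
G00 X94.6138 Y134.8079
M3 S208
G1 X86.2463 Y133.7109 F2877
G1 X77.7350 Y137.5417
G1 X69.4661 Y144.7456
G1 X61.8255 Y153.7679
G1 X55.1995 Y163.0538
G1 X49.9741 Y171.0487
G1 X46.5354 Y176.1978
G1 X45.2696 Y176.9465
M5
G00 X0.0000 Y0.0000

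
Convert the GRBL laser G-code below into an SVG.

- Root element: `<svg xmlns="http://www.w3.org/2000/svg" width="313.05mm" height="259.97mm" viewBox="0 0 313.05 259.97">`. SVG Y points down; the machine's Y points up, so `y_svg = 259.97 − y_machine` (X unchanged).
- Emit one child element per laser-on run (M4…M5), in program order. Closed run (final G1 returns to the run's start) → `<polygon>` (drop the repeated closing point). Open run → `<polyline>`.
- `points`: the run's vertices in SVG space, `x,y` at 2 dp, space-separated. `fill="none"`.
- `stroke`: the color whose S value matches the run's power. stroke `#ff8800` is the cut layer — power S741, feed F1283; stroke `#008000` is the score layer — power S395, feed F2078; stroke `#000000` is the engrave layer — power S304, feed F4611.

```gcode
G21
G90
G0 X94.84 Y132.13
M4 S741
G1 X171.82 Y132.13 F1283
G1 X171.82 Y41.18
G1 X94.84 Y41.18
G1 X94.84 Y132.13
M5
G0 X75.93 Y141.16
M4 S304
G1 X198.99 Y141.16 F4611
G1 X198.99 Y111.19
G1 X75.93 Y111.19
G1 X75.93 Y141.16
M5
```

<svg xmlns="http://www.w3.org/2000/svg" width="313.05mm" height="259.97mm" viewBox="0 0 313.05 259.97">
  <polygon points="94.84,127.84 171.82,127.84 171.82,218.79 94.84,218.79" fill="none" stroke="#ff8800"/>
  <polygon points="75.93,118.81 198.99,118.81 198.99,148.78 75.93,148.78" fill="none" stroke="#000000"/>
</svg>

Machine Y-up, SVG Y-down with viewBox height 259.97, so y_svg = 259.97 − y_machine; X carries over.

Run 1: power S741 maps to stroke `#ff8800` (cut). The run returns to its start, so emit a `<polygon>` with points (Y-flipped): 94.84,127.84 171.82,127.84 171.82,218.79 94.84,218.79.

Run 2: S304 ⇒ engrave layer `#000000`. The run returns to its start, so emit a `<polygon>` with points (Y-flipped): 75.93,118.81 198.99,118.81 198.99,148.78 75.93,148.78.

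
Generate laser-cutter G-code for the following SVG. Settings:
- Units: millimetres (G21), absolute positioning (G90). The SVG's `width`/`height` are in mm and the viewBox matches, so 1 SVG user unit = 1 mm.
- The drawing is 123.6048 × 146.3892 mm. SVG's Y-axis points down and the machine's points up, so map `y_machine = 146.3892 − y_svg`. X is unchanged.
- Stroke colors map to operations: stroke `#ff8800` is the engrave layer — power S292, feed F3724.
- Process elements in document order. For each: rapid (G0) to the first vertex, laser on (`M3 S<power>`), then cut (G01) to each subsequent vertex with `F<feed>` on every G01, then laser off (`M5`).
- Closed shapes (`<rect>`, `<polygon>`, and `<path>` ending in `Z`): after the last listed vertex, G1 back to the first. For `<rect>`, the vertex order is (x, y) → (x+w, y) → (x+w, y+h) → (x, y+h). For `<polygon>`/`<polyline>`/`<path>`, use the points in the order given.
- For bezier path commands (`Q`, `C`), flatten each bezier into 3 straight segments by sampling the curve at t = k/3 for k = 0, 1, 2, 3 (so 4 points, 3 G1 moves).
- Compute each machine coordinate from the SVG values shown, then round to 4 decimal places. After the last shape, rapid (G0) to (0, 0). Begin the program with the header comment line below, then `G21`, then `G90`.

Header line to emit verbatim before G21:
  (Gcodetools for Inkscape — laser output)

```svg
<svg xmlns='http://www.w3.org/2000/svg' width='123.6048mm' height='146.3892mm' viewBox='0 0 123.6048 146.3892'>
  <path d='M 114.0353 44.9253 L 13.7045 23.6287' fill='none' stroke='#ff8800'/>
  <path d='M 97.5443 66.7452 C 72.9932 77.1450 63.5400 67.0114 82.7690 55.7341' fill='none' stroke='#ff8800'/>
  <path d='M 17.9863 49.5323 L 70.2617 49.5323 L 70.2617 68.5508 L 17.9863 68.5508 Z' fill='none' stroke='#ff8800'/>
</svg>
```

(Gcodetools for Inkscape — laser output)
G21
G90
G0 X114.0353 Y101.4639
M3 S292
G01 X13.7045 Y122.7605 F3724
M5
G0 X97.5443 Y79.6440
M3 S292
G01 X78.5290 Y75.3705 F3724
G01 X72.5976 Y80.4772 F3724
G01 X82.7690 Y90.6551 F3724
M5
G0 X17.9863 Y96.8569
M3 S292
G01 X70.2617 Y96.8569 F3724
G01 X70.2617 Y77.8384 F3724
G01 X17.9863 Y77.8384 F3724
G01 X17.9863 Y96.8569 F3724
M5
G0 X0.0000 Y0.0000

Since the viewBox matches the mm dimensions, user units are millimetres directly. The only transform is the Y-flip y_m = 146.3892 − y_svg.

Shape 1 is a line segment drawn with `<path>`. Its stroke #ff8800 means engrave at S292, F3724. After flipping Y the toolpath is (114.0353,101.4639) → (13.7045,122.7605).

Shape 2 is a cubic bezier drawn with `<path>`. Its stroke #ff8800 means engrave at S292, F3724. After flipping Y the toolpath is (97.5443,79.6440) → (78.5290,75.3705) → (72.5976,80.4772) → (82.7690,90.6551).

Shape 3 is a rectangle drawn with `<path>`. Its stroke #ff8800 means engrave at S292, F3724. After flipping Y the toolpath is (17.9863,96.8569) → (70.2617,96.8569) → (70.2617,77.8384) → (17.9863,77.8384) → (17.9863,96.8569), returning to the start.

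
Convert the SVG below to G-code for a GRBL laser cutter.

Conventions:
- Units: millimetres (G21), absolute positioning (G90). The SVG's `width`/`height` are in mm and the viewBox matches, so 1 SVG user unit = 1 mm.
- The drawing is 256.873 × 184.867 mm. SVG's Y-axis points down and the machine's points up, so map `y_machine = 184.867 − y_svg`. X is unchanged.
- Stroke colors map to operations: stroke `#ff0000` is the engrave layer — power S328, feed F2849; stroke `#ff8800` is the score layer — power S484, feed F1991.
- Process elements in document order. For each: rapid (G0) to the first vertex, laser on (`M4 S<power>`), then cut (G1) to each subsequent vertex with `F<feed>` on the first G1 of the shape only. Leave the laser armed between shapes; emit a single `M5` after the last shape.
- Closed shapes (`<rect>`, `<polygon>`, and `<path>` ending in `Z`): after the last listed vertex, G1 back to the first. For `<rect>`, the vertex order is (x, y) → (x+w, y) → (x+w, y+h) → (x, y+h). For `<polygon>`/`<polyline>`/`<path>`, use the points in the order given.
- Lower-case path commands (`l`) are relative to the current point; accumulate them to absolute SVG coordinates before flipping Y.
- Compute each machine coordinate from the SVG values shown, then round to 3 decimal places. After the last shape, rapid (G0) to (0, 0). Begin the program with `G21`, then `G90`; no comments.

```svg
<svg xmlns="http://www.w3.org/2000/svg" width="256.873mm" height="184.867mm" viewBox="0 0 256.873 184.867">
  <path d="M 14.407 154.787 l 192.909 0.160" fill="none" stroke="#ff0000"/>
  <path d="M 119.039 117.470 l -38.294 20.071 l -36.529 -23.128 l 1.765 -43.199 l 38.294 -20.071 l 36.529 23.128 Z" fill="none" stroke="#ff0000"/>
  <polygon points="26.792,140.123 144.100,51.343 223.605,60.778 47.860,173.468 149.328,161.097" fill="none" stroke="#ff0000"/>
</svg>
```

G21
G90
G0 X14.407 Y30.080
M4 S328
G1 X207.316 Y29.920 F2849
G0 X119.039 Y67.397
M4 S328
G1 X80.745 Y47.326 F2849
G1 X44.216 Y70.454
G1 X45.981 Y113.653
G1 X84.275 Y133.724
G1 X120.804 Y110.596
G1 X119.039 Y67.397
G0 X26.792 Y44.744
M4 S328
G1 X144.100 Y133.524 F2849
G1 X223.605 Y124.089
G1 X47.860 Y11.399
G1 X149.328 Y23.770
G1 X26.792 Y44.744
M5
G0 X0.000 Y0.000

viewBox `0 0 256.873 184.867` with mm width/height → 1 unit = 1 mm. Flip: y_m = 184.867 − y_svg.

**Shape 1** — `<path>` line segment, stroke `#ff0000` → engrave (S328, F2849). Machine vertices: (14.407,30.080) → (207.316,29.920). Open path.

**Shape 2** — `<path>` regular polygon, stroke `#ff0000` → engrave (S328, F2849). Machine vertices: (119.039,67.397) → (80.745,47.326) → (44.216,70.454) → (45.981,113.653) → (84.275,133.724) → (120.804,110.596) → (119.039,67.397). Closed: final G1 returns to the first vertex.

**Shape 3** — `<polygon>` closed polygon, stroke `#ff0000` → engrave (S328, F2849). Machine vertices: (26.792,44.744) → (144.100,133.524) → (223.605,124.089) → (47.860,11.399) → (149.328,23.770) → (26.792,44.744). Closed: final G1 returns to the first vertex.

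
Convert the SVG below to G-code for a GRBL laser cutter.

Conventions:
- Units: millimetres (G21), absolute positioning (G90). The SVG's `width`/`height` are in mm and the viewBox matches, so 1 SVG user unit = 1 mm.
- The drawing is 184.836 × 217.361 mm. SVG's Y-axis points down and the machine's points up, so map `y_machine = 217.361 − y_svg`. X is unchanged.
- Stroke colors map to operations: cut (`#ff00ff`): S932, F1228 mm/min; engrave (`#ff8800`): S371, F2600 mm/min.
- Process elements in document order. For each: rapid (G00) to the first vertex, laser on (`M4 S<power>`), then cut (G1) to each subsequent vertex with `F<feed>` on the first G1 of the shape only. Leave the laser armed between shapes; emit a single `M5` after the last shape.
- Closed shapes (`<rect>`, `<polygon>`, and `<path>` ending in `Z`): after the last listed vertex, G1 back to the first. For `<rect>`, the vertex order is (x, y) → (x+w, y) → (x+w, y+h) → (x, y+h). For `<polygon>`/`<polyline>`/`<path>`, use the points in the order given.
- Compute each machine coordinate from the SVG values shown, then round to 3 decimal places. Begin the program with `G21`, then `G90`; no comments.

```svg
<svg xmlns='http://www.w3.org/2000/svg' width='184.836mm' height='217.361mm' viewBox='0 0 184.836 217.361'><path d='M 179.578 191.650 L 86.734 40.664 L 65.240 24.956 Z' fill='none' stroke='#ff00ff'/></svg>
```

Since the viewBox matches the mm dimensions, user units are millimetres directly. The only transform is the Y-flip y_m = 217.361 − y_svg.

Shape 1 is a closed polygon drawn with `<path>`. Its stroke #ff00ff means cut at S932, F1228. After flipping Y the toolpath is (179.578,25.711) → (86.734,176.697) → (65.240,192.405) → (179.578,25.711), returning to the start.

G21
G90
G00 X179.578 Y25.711
M4 S932
G1 X86.734 Y176.697 F1228
G1 X65.240 Y192.405
G1 X179.578 Y25.711
M5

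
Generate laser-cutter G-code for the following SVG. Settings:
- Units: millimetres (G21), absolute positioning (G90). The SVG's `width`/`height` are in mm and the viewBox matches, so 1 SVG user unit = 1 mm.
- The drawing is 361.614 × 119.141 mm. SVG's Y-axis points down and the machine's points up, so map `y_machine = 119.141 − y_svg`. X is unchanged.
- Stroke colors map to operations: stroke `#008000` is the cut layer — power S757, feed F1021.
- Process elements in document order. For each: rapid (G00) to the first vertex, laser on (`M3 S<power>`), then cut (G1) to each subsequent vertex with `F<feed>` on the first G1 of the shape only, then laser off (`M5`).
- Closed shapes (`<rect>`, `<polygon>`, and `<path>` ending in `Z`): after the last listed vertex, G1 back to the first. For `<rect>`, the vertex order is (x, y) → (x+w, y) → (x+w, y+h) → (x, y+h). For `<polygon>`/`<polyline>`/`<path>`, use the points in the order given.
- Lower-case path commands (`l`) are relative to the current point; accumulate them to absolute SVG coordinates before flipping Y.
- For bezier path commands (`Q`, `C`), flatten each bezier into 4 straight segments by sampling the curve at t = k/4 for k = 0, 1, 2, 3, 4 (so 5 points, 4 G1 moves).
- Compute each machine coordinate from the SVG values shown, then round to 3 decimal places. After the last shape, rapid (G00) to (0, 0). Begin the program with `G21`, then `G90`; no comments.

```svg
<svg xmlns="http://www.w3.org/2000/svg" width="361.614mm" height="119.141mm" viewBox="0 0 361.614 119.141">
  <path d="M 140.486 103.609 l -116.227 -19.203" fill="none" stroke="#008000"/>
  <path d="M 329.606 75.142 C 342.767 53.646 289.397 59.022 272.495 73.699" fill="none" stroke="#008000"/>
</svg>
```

G21
G90
G00 X140.486 Y15.532
M3 S757
G1 X24.259 Y34.735 F1021
M5
G00 X329.606 Y43.999
M3 S757
G1 X328.612 Y55.357 F1021
G1 X312.324 Y58.285
G1 X290.400 Y54.431
G1 X272.495 Y45.442
M5
G00 X0.000 Y0.000

viewBox `0 0 361.614 119.141` with mm width/height → 1 unit = 1 mm. Flip: y_m = 119.141 − y_svg.

**Shape 1** — `<path>` line segment, stroke `#008000` → cut (S757, F1021). Machine vertices: (140.486,15.532) → (24.259,34.735). Open path.

**Shape 2** — `<path>` cubic bezier, stroke `#008000` → cut (S757, F1021). Control points (SVG): P0=(329.606,75.142), P1=(342.767,53.646), P2=(289.397,59.022), P3=(272.495,73.699); sampled at t=k/4. Machine vertices: (329.606,43.999) → (328.612,55.357) → (312.324,58.285) → (290.400,54.431) → (272.495,45.442). Open path.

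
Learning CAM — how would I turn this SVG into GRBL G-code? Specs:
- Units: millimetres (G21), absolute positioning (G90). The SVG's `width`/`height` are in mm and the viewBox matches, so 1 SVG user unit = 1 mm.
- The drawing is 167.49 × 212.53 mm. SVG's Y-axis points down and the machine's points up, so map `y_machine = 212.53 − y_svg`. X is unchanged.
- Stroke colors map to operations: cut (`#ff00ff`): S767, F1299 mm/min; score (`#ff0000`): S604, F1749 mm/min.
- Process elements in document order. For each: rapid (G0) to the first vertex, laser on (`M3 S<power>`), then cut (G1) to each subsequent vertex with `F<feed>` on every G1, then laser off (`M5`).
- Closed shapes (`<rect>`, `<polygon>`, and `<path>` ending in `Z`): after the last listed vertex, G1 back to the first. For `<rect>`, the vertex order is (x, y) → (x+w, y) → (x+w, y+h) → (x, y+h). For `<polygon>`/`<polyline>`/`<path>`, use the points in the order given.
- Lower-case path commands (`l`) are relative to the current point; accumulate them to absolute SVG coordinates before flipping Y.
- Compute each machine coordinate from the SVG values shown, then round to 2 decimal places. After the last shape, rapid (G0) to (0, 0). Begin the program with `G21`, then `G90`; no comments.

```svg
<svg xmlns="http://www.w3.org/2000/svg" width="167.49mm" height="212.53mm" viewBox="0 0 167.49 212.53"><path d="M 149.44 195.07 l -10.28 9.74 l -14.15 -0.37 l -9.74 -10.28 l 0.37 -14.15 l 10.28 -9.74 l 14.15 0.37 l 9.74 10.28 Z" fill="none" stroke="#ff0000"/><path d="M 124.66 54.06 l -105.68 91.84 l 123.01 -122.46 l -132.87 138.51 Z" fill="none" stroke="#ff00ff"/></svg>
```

viewBox `0 0 167.49 212.53` with mm width/height → 1 unit = 1 mm. Flip: y_m = 212.53 − y_svg.

**Shape 1** — `<path>` regular polygon, stroke `#ff0000` → score (S604, F1749). Machine vertices: (149.44,17.46) → (139.16,7.72) → (125.01,8.09) → (115.27,18.37) → (115.64,32.52) → (125.92,42.26) → (140.07,41.89) → (149.81,31.61) → (149.44,17.46). Closed: final G1 returns to the first vertex.

**Shape 2** — `<path>` closed polygon, stroke `#ff00ff` → cut (S767, F1299). Machine vertices: (124.66,158.47) → (18.98,66.63) → (141.99,189.09) → (9.12,50.58) → (124.66,158.47). Closed: final G1 returns to the first vertex.

G21
G90
G0 X149.44 Y17.46
M3 S604
G1 X139.16 Y7.72 F1749
G1 X125.01 Y8.09 F1749
G1 X115.27 Y18.37 F1749
G1 X115.64 Y32.52 F1749
G1 X125.92 Y42.26 F1749
G1 X140.07 Y41.89 F1749
G1 X149.81 Y31.61 F1749
G1 X149.44 Y17.46 F1749
M5
G0 X124.66 Y158.47
M3 S767
G1 X18.98 Y66.63 F1299
G1 X141.99 Y189.09 F1299
G1 X9.12 Y50.58 F1299
G1 X124.66 Y158.47 F1299
M5
G0 X0.00 Y0.00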